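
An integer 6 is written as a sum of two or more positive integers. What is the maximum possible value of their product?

Fill prod[k] for k=2..6: at each k try every first piece i and multiply by the better of (k−i) uncut or prod[k−i].
prod[2] = 1·max(1,0) = 1·1 = 1
prod[3] = max(1·2, 2·1) = 2
prod[4] = max(1·3, 2·2, 3·1) = 4
prod[5] = max(1·4, 2·3, 3·2, 4·1) = 6
prod[6] = max(1·6, 2·4, 3·3, 4·2, 5·1) = 9
One optimal split: 3 + 3; product 3·3 = 9.

9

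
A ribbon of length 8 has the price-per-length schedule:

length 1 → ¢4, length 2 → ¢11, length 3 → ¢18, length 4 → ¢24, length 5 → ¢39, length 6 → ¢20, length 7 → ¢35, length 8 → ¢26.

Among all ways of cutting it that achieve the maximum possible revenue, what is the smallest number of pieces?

Let r[k] be the best obtainable value from length k. For each k, try every first piece i and keep the best of price[i] + r[k−i].
r[1] = 4
r[2] = max(4+4, 11+0) = 11
r[3] = max(4+11, 11+4, 18+0) = 18
r[4] = max(4+18, 11+11, 18+4, 24+0) = 24
r[5] = max(4+24, 11+18, 18+11, 24+4, 39+0) = 39
r[6] = max(4+39, 11+24, 18+18, 24+11, 39+4, 20+0) = 43
r[7] = max(4+43, 11+39, 18+24, …, 20+4, 35+0) = 50
r[8] = max(4+50, 11+43, 18+39, …, 35+4, 26+0) = 57
Maximum revenue is ¢57.
Now minimize piece count subject to staying optimal: for each k, pieces[k] = 1 + min over i with p[i]+r[k−i]=r[k] of pieces[k−i].
pieces[5] = 1
pieces[6] = 2
pieces[7] = 2
pieces[8] = 2

2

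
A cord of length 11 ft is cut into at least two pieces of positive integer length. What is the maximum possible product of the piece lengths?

54

Fill g[k] for k=2..11: at each k try every first piece i and multiply by the better of (k−i) uncut or g[k−i].
Small cases: g[2]=1, g[3]=2, g[4]=4.
g[5] = 2×max(3,2) = 2×3 = 6
g[6] = 3×max(3,2) = 3×3 = 9
g[7] = 2×max(5,6) = 2×6 = 12
g[8] = 2×max(6,9) = 2×9 = 18
g[9] = 3×max(6,9) = 3×9 = 27
g[10] = 2×max(8,18) = 2×18 = 36
g[11] = 2×max(9,27) = 2×27 = 54
One optimal split: 3 + 3 + 3 + 2; product 3×3×3×2 = 54.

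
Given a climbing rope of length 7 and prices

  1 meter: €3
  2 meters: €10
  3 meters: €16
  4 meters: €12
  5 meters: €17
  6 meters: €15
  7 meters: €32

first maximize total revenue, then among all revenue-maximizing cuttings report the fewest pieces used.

3

Consider every possible first cut. r[k] is the best of p[i]+r[k−i] over all sellable i≤k.
r[1] = 3
r[2] = 10
r[3] = 16
r[4] = 20  (first piece 2, then r[2]=10)
r[5] = 26  (first piece 2, then r[3]=16)
r[6] = 32  (first piece 3, then r[3]=16)
r[7] = 36  (first piece 2, then r[5]=26)
Maximum revenue is €36.
Now minimize piece count subject to staying optimal: for each k, pieces[k] = 1 + min over i with p[i]+r[k−i]=r[k] of pieces[k−i].
pieces[4] = 2
pieces[5] = 2
pieces[6] = 2
pieces[7] = 3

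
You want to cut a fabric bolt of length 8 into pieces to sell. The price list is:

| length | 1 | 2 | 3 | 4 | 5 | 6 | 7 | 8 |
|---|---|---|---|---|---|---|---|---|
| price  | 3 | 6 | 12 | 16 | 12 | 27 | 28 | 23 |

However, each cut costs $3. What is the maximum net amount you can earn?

30

Let v[k] be the best obtainable value from length k. For each k, try every first piece i and keep the best of price[i] + v[k−i] minus the 3 cut fee when i<k.
v[1] = 3
v[2] = max(3+3-3, 6+0) = 6
v[3] = max(3+6-3, 6+3-3, 12+0) = 12
v[4] = max(3+12-3, 6+6-3, 12+3-3, 16+0) = 16
v[5] = max(3+16-3, 6+12-3, 12+6-3, 16+3-3, 12+0) = 16
v[6] = max(3+16-3, 6+16-3, 12+12-3, 16+6-3, 12+3-3, 27+0) = 27
v[7] = max(3+27-3, 6+16-3, 12+16-3, …, 27+3-3, 28+0) = 28
v[8] = max(3+28-3, 6+27-3, 12+16-3, …, 28+3-3, 23+0) = 30
One optimal plan: pieces 6 + 2 (1 cut) → $33 − $3 = $30.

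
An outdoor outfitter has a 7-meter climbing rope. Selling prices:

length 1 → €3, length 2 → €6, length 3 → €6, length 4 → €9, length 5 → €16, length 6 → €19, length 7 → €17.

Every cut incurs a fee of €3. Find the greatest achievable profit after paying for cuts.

Build r[k] bottom-up: r[k] = max over allowed piece i of (p[i] + r[k−i]) − 3 per cut.
r[1] = 3
r[2] = max(3+3-3, 6+0) = 6
r[3] = max(3+6-3, 6+3-3, 6+0) = 6
r[4] = max(3+6-3, 6+6-3, 6+3-3, 9+0) = 9
r[5] = max(3+9-3, 6+6-3, 6+6-3, 9+3-3, 16+0) = 16
r[6] = max(3+16-3, 6+9-3, 6+6-3, 9+6-3, 16+3-3, 19+0) = 19
r[7] = max(3+19-3, 6+16-3, 6+9-3, …, 19+3-3, 17+0) = 19
One optimal plan: pieces 6 + 1 (1 cut) → €22 − €3 = €19.

19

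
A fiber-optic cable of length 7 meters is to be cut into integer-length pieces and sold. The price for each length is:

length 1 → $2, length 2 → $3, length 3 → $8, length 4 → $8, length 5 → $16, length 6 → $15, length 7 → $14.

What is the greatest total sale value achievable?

20

Build r[k] bottom-up: r[k] = max over allowed piece i of (p[i] + r[k−i]).
r[1] = 2
r[2] = max(2+2, 3+0) = 4
r[3] = max(2+4, 3+2, 8+0) = 8
r[4] = max(2+8, 3+4, 8+2, 8+0) = 10
r[5] = max(2+10, 3+8, 8+4, 8+2, 16+0) = 16
r[6] = max(2+16, 3+10, 8+8, 8+4, 16+2, 15+0) = 18
r[7] = max(2+18, 3+16, 8+10, …, 15+2, 14+0) = 20
One optimal cutting: 5 + 1 + 1 → $16 + $2 + $2 = $20.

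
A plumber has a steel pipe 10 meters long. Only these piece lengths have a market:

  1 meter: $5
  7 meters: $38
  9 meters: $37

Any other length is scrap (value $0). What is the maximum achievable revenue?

Build r[k] bottom-up: r[k] = max over allowed piece i of (p[i] + r[k−i]).
r[1] = 5
r[2] = 10  (first piece 1, then r[1]=5)
r[3] = 15  (first piece 1, then r[2]=10)
r[4] = 20  (first piece 1, then r[3]=15)
r[5] = 25  (first piece 1, then r[4]=20)
r[6] = 30  (first piece 1, then r[5]=25)
r[7] = max(5+30, 38+0) = 38
r[8] = max(5+38, 38+5) = 43
r[9] = max(5+43, 38+10, 37+0) = 48
r[10] = max(5+48, 38+15, 37+5) = 53
One optimal cutting: 7 + 1 + 1 + 1 → $53.

53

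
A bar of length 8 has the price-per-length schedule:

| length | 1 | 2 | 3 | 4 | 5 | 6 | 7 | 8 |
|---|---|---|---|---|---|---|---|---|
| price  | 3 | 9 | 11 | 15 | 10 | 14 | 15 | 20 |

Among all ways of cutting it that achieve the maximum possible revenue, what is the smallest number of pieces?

4

Let r[k] be the best obtainable value from length k. For each k, try every first piece i and keep the best of price[i] + r[k−i].
r[1] = 3
r[2] = max(3+3, 9+0) = 9
r[3] = max(3+9, 9+3, 11+0) = 12
r[4] = max(3+12, 9+9, 11+3, 15+0) = 18
r[5] = max(3+18, 9+12, 11+9, 15+3, 10+0) = 21
r[6] = max(3+21, 9+18, 11+12, 15+9, 10+3, 14+0) = 27
r[7] = max(3+27, 9+21, 11+18, …, 14+3, 15+0) = 30
r[8] = max(3+30, 9+27, 11+21, …, 15+3, 20+0) = 36
Maximum revenue is $36.
Now minimize piece count subject to staying optimal: for each k, pieces[k] = 1 + min over i with p[i]+r[k−i]=r[k] of pieces[k−i].
pieces[5] = 3
pieces[6] = 3
pieces[7] = 4
pieces[8] = 4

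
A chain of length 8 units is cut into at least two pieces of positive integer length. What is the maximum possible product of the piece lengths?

Let g[k] be the best product for length k (with at least one cut). For each first piece i, the rest contributes max(k−i, g[k−i]).
g[2] = 1×max(1,0) = 1×1 = 1
g[3] = 1×max(2,1) = 1×2 = 2
g[4] = 2×max(2,1) = 2×2 = 4
g[5] = 2×max(3,2) = 2×3 = 6
g[6] = 3×max(3,2) = 3×3 = 9
g[7] = 2×max(5,6) = 2×6 = 12
g[8] = 2×max(6,9) = 2×9 = 18
One optimal split: 3 + 3 + 2; product 3×3×2 = 18.

18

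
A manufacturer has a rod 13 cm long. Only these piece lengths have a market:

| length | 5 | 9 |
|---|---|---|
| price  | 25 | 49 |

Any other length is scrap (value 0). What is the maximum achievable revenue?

50

Build best[k] bottom-up: best[k] = max over allowed piece i of (p[i] + best[k−i]).
best[1] = 0
best[2] = 0
best[3] = 0
best[4] = 0
best[5] = 25
best[6] = 25
best[7] = 25
best[8] = 25
best[9] = max(25+0, 49+0) = 49
best[10] = max(25+25, 49+0) = 50
best[11] = max(25+25, 49+0) = 50
best[12] = max(25+25, 49+0) = 50
best[13] = max(25+25, 49+0) = 50
One optimal cutting: pieces 5 + 5 with 3 cm of scrap → 50.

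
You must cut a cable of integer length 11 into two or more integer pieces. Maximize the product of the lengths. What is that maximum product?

Fill m[k] for k=2..11: at each k try every first piece i and multiply by the better of (k−i) uncut or m[k−i].
m[2] = 1*max(1,0) = 1*1 = 1
m[3] = 1*max(2,1) = 1*2 = 2
m[4] = 2*max(2,1) = 2*2 = 4
m[5] = 2*max(3,2) = 2*3 = 6
m[6] = 3*max(3,2) = 3*3 = 9
m[7] = 2*max(5,6) = 2*6 = 12
m[8] = 2*max(6,9) = 2*9 = 18
m[9] = 3*max(6,9) = 3*9 = 27
m[10] = 2*max(8,18) = 2*18 = 36
m[11] = 2*max(9,27) = 2*27 = 54
One optimal split: 3 + 3 + 3 + 2; product 3*3*3*2 = 54.

54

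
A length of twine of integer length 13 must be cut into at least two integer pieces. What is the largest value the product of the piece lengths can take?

108

Define prod[k] = max over 1≤i<k of i · max(k−i, prod[k−i]); the inner max lets the remainder stay uncut if that's better.
prod[2] = 1*max(1,0) = 1*1 = 1
prod[3] = max(1*2, 2*1) = 2
prod[4] = max(1*3, 2*2, 3*1) = 4
prod[5] = max(1*4, 2*3, 3*2, 4*1) = 6
prod[6] = max(1*6, 2*4, 3*3, 4*2, 5*1) = 9
prod[7] = max(1*9, 2*6, 3*4, 4*3, 5*2, 6*1) = 12
prod[8] = max(1*12, 2*9, 3*6, …, 6*2, 7*1) = 18
prod[9] = max(1*18, 2*12, 3*9, …, 7*2, 8*1) = 27
prod[10] = max(1*27, 2*18, 3*12, …, 8*2, 9*1) = 36
prod[11] = max(1*36, 2*27, 3*18, …, 9*2, 10*1) = 54
prod[12] = max(1*54, 2*36, 3*27, …, 10*2, 11*1) = 81
prod[13] = max(1*81, 2*54, 3*36, …, 11*2, 12*1) = 108
One optimal split: 3 + 3 + 3 + 2 + 2; product 3*3*3*2*2 = 108.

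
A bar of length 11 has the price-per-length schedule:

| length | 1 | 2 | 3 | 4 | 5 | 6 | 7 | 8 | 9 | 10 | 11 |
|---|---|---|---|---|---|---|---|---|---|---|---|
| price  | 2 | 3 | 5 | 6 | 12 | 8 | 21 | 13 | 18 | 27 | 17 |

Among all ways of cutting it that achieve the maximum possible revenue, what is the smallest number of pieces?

Let r[k] be the best obtainable value from length k. For each k, try every first piece i and keep the best of price[i] + r[k−i].
r[1] = 2
r[2] = max(2+2, 3+0) = 4
r[3] = max(2+4, 3+2, 5+0) = 6
r[4] = max(2+6, 3+4, 5+2, 6+0) = 8
r[5] = max(2+8, 3+6, 5+4, 6+2, 12+0) = 12
r[6] = max(2+12, 3+8, 5+6, 6+4, 12+2, 8+0) = 14
r[7] = max(2+14, 3+12, 5+8, …, 8+2, 21+0) = 21
r[8] = max(2+21, 3+14, 5+12, …, 21+2, 13+0) = 23
r[9] = max(2+23, 3+21, 5+14, …, 13+2, 18+0) = 25
r[10] = max(2+25, 3+23, 5+21, …, 18+2, 27+0) = 27
r[11] = max(2+27, 3+25, 5+23, …, 27+2, 17+0) = 29
Maximum revenue is 29.
Now minimize piece count subject to staying optimal: for each k, pieces[k] = 1 + min over i with p[i]+r[k−i]=r[k] of pieces[k−i].
pieces[8] = 2
pieces[9] = 3
pieces[10] = 1
pieces[11] = 2

2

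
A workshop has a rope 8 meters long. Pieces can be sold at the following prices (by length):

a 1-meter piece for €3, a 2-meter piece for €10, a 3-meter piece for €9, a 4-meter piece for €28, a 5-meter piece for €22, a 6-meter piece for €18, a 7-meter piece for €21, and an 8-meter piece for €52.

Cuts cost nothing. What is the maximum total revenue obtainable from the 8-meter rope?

Let R[k] be the best obtainable value from length k. For each k, try every first piece i and keep the best of price[i] + R[k−i].
R[1] = 3
R[2] = 10
R[3] = 13  (first piece 1, then R[2]=10)
R[4] = 28
R[5] = 31  (first piece 1, then R[4]=28)
R[6] = 38  (first piece 2, then R[4]=28)
R[7] = 41  (first piece 1, then R[6]=38)
R[8] = 56  (first piece 4, then R[4]=28)
One optimal cutting: 4 + 4 → €28 + €28 = €56.

56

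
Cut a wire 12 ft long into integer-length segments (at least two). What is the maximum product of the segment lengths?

81

Let prod[k] be the best product for length k (with at least one cut). For each first piece i, the rest contributes max(k−i, prod[k−i]).
Small cases: prod[2]=1, prod[3]=2, prod[4]=4, prod[5]=6, prod[6]=9.
prod[7] = 2·max(5,6) = 2·6 = 12
prod[8] = 2·max(6,9) = 2·9 = 18
prod[9] = 3·max(6,9) = 3·9 = 27
prod[10] = 2·max(8,18) = 2·18 = 36
prod[11] = 2·max(9,27) = 2·27 = 54
prod[12] = 3·max(9,27) = 3·27 = 81
One optimal split: 3 + 3 + 3 + 3; product 3·3·3·3 = 81.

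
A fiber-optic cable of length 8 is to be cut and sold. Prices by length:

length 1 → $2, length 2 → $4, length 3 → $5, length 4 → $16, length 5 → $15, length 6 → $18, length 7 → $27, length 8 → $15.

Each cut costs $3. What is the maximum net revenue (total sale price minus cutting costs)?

29

Let net[k] be the best obtainable value from length k. For each k, try every first piece i and keep the best of price[i] + net[k−i] minus the 3 cut fee when i<k.
net[1] = 2
net[2] = max(2+2-3, 4+0) = 4
net[3] = max(2+4-3, 4+2-3, 5+0) = 5
net[4] = max(2+5-3, 4+4-3, 5+2-3, 16+0) = 16
net[5] = max(2+16-3, 4+5-3, 5+4-3, 16+2-3, 15+0) = 15
net[6] = max(2+15-3, 4+16-3, 5+5-3, 16+4-3, 15+2-3, 18+0) = 18
net[7] = max(2+18-3, 4+15-3, 5+16-3, …, 18+2-3, 27+0) = 27
net[8] = max(2+27-3, 4+18-3, 5+15-3, …, 27+2-3, 15+0) = 29
One optimal plan: pieces 4 + 4 (1 cut) → $32 − $3 = $29.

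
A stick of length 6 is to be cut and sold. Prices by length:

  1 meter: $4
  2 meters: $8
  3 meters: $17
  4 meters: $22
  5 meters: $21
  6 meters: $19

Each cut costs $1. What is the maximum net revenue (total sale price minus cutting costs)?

33

Consider every possible first cut. net[k] is the best of p[i]+net[k−i] over all sellable i≤k, charging 1 whenever i<k.
net[1] = 4
net[2] = max(4+4-1, 8+0) = 8
net[3] = max(4+8-1, 8+4-1, 17+0) = 17
net[4] = max(4+17-1, 8+8-1, 17+4-1, 22+0) = 22
net[5] = max(4+22-1, 8+17-1, 17+8-1, 22+4-1, 21+0) = 25
net[6] = max(4+25-1, 8+22-1, 17+17-1, 22+8-1, 21+4-1, 19+0) = 33
One optimal plan: pieces 3 + 3 (1 cut) → $34 − $1 = $33.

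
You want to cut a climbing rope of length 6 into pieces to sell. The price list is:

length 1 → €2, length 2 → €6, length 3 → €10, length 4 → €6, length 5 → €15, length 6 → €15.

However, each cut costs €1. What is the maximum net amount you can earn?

Let r[k] be the best obtainable value from length k. For each k, try every first piece i and keep the best of price[i] + r[k−i] minus the 1 cut fee when i<k.
r[1] = 2
r[2] = 6
r[3] = 10
r[4] = 11  (first piece 1, then r[3]=10)
r[5] = 15  (first piece 2, then r[3]=10)
r[6] = 19  (first piece 3, then r[3]=10)
One optimal plan: pieces 3 + 3 (1 cut) → €20 − €1 = €19.

19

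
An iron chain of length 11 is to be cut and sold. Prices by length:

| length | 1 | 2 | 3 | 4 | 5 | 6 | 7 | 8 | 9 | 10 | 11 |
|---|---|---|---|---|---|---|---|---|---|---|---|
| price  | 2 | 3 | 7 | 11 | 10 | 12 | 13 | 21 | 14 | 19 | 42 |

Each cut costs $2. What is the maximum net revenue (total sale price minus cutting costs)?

Build net[k] bottom-up: net[k] = max over allowed piece i of (p[i] + net[k−i]) − 2 per cut.
net[1] = 2
net[2] = max(2+2-2, 3+0) = 3
net[3] = max(2+3-2, 3+2-2, 7+0) = 7
net[4] = max(2+7-2, 3+3-2, 7+2-2, 11+0) = 11
net[5] = max(2+11-2, 3+7-2, 7+3-2, 11+2-2, 10+0) = 11
net[6] = max(2+11-2, 3+11-2, 7+7-2, 11+3-2, 10+2-2, 12+0) = 12
net[7] = max(2+12-2, 3+11-2, 7+11-2, …, 12+2-2, 13+0) = 16
net[8] = max(2+16-2, 3+12-2, 7+11-2, …, 13+2-2, 21+0) = 21
net[9] = max(2+21-2, 3+16-2, 7+12-2, …, 21+2-2, 14+0) = 21
net[10] = max(2+21-2, 3+21-2, 7+16-2, …, 14+2-2, 19+0) = 22
net[11] = max(2+22-2, 3+21-2, 7+21-2, …, 19+2-2, 42+0) = 42
Best is to make no cuts and sell whole for $42.

42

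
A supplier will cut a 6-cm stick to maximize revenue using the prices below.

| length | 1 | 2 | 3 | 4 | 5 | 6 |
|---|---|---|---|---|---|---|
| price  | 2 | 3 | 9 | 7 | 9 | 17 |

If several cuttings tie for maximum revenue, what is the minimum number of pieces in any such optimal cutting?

2

Let r[k] be the best obtainable value from length k. For each k, try every first piece i and keep the best of price[i] + r[k−i].
r[1] = 2
r[2] = 4  (first piece 1, then r[1]=2)
r[3] = 9
r[4] = 11  (first piece 1, then r[3]=9)
r[5] = 13  (first piece 1, then r[4]=11)
r[6] = 18  (first piece 3, then r[3]=9)
Maximum revenue is 18.
Now minimize piece count subject to staying optimal: for each k, pieces[k] = 1 + min over i with p[i]+r[k−i]=r[k] of pieces[k−i].
pieces[3] = 1
pieces[4] = 2
pieces[5] = 3
pieces[6] = 2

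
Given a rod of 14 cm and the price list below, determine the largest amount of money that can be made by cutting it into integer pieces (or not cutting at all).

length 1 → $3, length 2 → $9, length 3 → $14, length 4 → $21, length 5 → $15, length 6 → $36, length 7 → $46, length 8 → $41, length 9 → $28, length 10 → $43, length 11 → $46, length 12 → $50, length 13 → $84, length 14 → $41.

92

Let best[k] be the best obtainable value from length k. For each k, try every first piece i and keep the best of price[i] + best[k−i].
best[1] = 3
best[2] = 9
best[3] = 14
best[4] = 21
best[5] = 24  (first piece 1, then best[4]=21)
best[6] = 36
best[7] = 46
best[8] = 49  (first piece 1, then best[7]=46)
best[9] = 55  (first piece 2, then best[7]=46)
best[10] = 60  (first piece 3, then best[7]=46)
best[11] = 67  (first piece 4, then best[7]=46)
best[12] = 72  (first piece 6, then best[6]=36)
best[13] = 84
best[14] = 92  (first piece 7, then best[7]=46)
One optimal cutting: 7 + 7 → $46 + $46 = $92.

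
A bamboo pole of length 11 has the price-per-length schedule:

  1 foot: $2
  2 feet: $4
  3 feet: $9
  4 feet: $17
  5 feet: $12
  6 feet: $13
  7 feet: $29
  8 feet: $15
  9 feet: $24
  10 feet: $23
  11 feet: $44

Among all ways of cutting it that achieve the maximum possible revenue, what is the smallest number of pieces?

2

Let r[k] be the best obtainable value from length k. For each k, try every first piece i and keep the best of price[i] + r[k−i].
r[1] = 2
r[2] = max(2+2, 4+0) = 4
r[3] = max(2+4, 4+2, 9+0) = 9
r[4] = max(2+9, 4+4, 9+2, 17+0) = 17
r[5] = max(2+17, 4+9, 9+4, 17+2, 12+0) = 19
r[6] = max(2+19, 4+17, 9+9, 17+4, 12+2, 13+0) = 21
r[7] = max(2+21, 4+19, 9+17, …, 13+2, 29+0) = 29
r[8] = max(2+29, 4+21, 9+19, …, 29+2, 15+0) = 34
r[9] = max(2+34, 4+29, 9+21, …, 15+2, 24+0) = 36
r[10] = max(2+36, 4+34, 9+29, …, 24+2, 23+0) = 38
r[11] = max(2+38, 4+36, 9+34, …, 23+2, 44+0) = 46
Maximum revenue is $46.
Now minimize piece count subject to staying optimal: for each k, pieces[k] = 1 + min over i with p[i]+r[k−i]=r[k] of pieces[k−i].
pieces[8] = 2
pieces[9] = 3
pieces[10] = 2
pieces[11] = 2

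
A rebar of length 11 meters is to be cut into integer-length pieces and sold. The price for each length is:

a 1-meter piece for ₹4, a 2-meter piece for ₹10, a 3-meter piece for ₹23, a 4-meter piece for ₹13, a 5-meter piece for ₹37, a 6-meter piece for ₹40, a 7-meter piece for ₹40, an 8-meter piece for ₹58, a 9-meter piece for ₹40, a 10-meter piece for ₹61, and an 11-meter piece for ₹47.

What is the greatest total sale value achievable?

Let best[k] be the best obtainable value from length k. For each k, try every first piece i and keep the best of price[i] + best[k−i].
best[1] = 4
best[2] = max(4+4, 10+0) = 10
best[3] = max(4+10, 10+4, 23+0) = 23
best[4] = max(4+23, 10+10, 23+4, 13+0) = 27
best[5] = max(4+27, 10+23, 23+10, 13+4, 37+0) = 37
best[6] = max(4+37, 10+27, 23+23, 13+10, 37+4, 40+0) = 46
best[7] = max(4+46, 10+37, 23+27, …, 40+4, 40+0) = 50
best[8] = max(4+50, 10+46, 23+37, …, 40+4, 58+0) = 60
best[9] = max(4+60, 10+50, 23+46, …, 58+4, 40+0) = 69
best[10] = max(4+69, 10+60, 23+50, …, 40+4, 61+0) = 74
best[11] = max(4+74, 10+69, 23+60, …, 61+4, 47+0) = 83
One optimal cutting: 5 + 3 + 3 → ₹37 + ₹23 + ₹23 = ₹83.

83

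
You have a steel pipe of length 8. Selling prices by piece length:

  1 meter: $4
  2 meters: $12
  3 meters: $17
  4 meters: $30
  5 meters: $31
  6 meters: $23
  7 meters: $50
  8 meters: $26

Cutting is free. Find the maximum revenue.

Let v[k] be the best obtainable value from length k. For each k, try every first piece i and keep the best of price[i] + v[k−i].
v[1] = 4
v[2] = 12
v[3] = 17
v[4] = 30
v[5] = 34  (first piece 1, then v[4]=30)
v[6] = 42  (first piece 2, then v[4]=30)
v[7] = 50
v[8] = 60  (first piece 4, then v[4]=30)
One optimal cutting: 4 + 4 → $30 + $30 = $60.

60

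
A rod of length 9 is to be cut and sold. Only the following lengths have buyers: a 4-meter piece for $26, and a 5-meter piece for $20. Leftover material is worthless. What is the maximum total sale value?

Consider every possible first cut. f[k] is the best of p[i]+f[k−i] over all sellable i≤k.
f[1] = 0
f[2] = 0
f[3] = 0
f[4] = 26
f[5] = 26
f[6] = 26
f[7] = 26
f[8] = 52  (first piece 4, then f[4]=26)
f[9] = 52
One optimal cutting: pieces 4 + 4 with 1 meter of scrap → $52.

52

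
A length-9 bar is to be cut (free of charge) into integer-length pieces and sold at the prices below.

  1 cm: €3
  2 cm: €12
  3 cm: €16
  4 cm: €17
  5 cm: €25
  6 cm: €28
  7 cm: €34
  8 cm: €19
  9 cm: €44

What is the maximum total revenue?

Build r[k] bottom-up: r[k] = max over allowed piece i of (p[i] + r[k−i]).
r[1] = 3
r[2] = max(3+3, 12+0) = 12
r[3] = max(3+12, 12+3, 16+0) = 16
r[4] = max(3+16, 12+12, 16+3, 17+0) = 24
r[5] = max(3+24, 12+16, 16+12, 17+3, 25+0) = 28
r[6] = max(3+28, 12+24, 16+16, 17+12, 25+3, 28+0) = 36
r[7] = max(3+36, 12+28, 16+24, …, 28+3, 34+0) = 40
r[8] = max(3+40, 12+36, 16+28, …, 34+3, 19+0) = 48
r[9] = max(3+48, 12+40, 16+36, …, 19+3, 44+0) = 52
One optimal cutting: 3 + 2 + 2 + 2 → €16 + €12 + €12 + €12 = €52.

52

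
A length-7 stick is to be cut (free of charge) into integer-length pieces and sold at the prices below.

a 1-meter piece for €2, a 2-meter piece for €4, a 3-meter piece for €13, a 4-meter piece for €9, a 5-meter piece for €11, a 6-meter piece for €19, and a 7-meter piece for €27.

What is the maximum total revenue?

Build r[k] bottom-up: r[k] = max over allowed piece i of (p[i] + r[k−i]).
r[1] = 2
r[2] = max(2+2, 4+0) = 4
r[3] = max(2+4, 4+2, 13+0) = 13
r[4] = max(2+13, 4+4, 13+2, 9+0) = 15
r[5] = max(2+15, 4+13, 13+4, 9+2, 11+0) = 17
r[6] = max(2+17, 4+15, 13+13, 9+4, 11+2, 19+0) = 26
r[7] = max(2+26, 4+17, 13+15, …, 19+2, 27+0) = 28
One optimal cutting: 3 + 3 + 1 → €13 + €13 + €2 = €28.

28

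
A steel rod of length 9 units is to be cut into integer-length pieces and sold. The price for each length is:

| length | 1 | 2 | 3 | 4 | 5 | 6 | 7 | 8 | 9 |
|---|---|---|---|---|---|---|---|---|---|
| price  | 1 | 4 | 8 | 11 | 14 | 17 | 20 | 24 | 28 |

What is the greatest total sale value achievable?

28

Consider every possible first cut. v[k] is the best of p[i]+v[k−i] over all sellable i≤k.
v[1] = 1
v[2] = 4
v[3] = 8
v[4] = 11
v[5] = 14
v[6] = 17
v[7] = 20
v[8] = 24
v[9] = 28
Best is to sell the whole 9-unit piece uncut for $28.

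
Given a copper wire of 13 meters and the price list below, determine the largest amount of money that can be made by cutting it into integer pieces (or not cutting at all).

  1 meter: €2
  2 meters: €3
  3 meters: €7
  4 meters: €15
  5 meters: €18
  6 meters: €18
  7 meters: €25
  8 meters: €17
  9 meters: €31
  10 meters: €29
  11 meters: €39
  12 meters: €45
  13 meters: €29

Consider every possible first cut. v[k] is the best of p[i]+v[k−i] over all sellable i≤k.
v[1] = 2
v[2] = max(2+2, 3+0) = 4
v[3] = max(2+4, 3+2, 7+0) = 7
v[4] = max(2+7, 3+4, 7+2, 15+0) = 15
v[5] = max(2+15, 3+7, 7+4, 15+2, 18+0) = 18
v[6] = max(2+18, 3+15, 7+7, 15+4, 18+2, 18+0) = 20
v[7] = max(2+20, 3+18, 7+15, …, 18+2, 25+0) = 25
v[8] = max(2+25, 3+20, 7+18, …, 25+2, 17+0) = 30
v[9] = max(2+30, 3+25, 7+20, …, 17+2, 31+0) = 33
v[10] = max(2+33, 3+30, 7+25, …, 31+2, 29+0) = 36
v[11] = max(2+36, 3+33, 7+30, …, 29+2, 39+0) = 40
v[12] = max(2+40, 3+36, 7+33, …, 39+2, 45+0) = 45
v[13] = max(2+45, 3+40, 7+36, …, 45+2, 29+0) = 48
One optimal cutting: 5 + 4 + 4 → €18 + €15 + €15 = €48.

48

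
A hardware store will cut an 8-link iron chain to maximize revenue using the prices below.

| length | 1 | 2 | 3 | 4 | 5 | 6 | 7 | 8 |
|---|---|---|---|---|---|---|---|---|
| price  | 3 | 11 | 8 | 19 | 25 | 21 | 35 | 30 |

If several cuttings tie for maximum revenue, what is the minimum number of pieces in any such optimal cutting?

Build r[k] bottom-up: r[k] = max over allowed piece i of (p[i] + r[k−i]).
r[1] = 3
r[2] = max(3+3, 11+0) = 11
r[3] = max(3+11, 11+3, 8+0) = 14
r[4] = max(3+14, 11+11, 8+3, 19+0) = 22
r[5] = max(3+22, 11+14, 8+11, 19+3, 25+0) = 25
r[6] = max(3+25, 11+22, 8+14, 19+11, 25+3, 21+0) = 33
r[7] = max(3+33, 11+25, 8+22, …, 21+3, 35+0) = 36
r[8] = max(3+36, 11+33, 8+25, …, 35+3, 30+0) = 44
Maximum revenue is $44.
Now minimize piece count subject to staying optimal: for each k, pieces[k] = 1 + min over i with p[i]+r[k−i]=r[k] of pieces[k−i].
pieces[5] = 1
pieces[6] = 3
pieces[7] = 2
pieces[8] = 4

4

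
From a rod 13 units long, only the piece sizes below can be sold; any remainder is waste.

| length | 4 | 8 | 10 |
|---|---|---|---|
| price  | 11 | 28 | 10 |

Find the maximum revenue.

39

Let r[k] be the best obtainable value from length k. For each k, try every first piece i and keep the best of price[i] + r[k−i].
r[1] = 0
r[2] = 0
r[3] = 0
r[4] = 11
r[5] = 11
r[6] = 11
r[7] = 11
r[8] = 28
r[9] = 28
r[10] = 28
r[11] = 28
r[12] = 39  (first piece 4, then r[8]=28)
r[13] = 39
One optimal cutting: pieces 8 + 4 with 1 unit of scrap → 39.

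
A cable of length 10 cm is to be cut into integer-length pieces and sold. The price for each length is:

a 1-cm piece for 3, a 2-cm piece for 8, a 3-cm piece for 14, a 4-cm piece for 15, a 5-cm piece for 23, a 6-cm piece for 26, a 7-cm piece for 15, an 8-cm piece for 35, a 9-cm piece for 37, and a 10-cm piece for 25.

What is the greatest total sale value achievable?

46

Consider every possible first cut. v[k] is the best of p[i]+v[k−i] over all sellable i≤k.
v[1] = 3
v[2] = max(3+3, 8+0) = 8
v[3] = max(3+8, 8+3, 14+0) = 14
v[4] = max(3+14, 8+8, 14+3, 15+0) = 17
v[5] = max(3+17, 8+14, 14+8, 15+3, 23+0) = 23
v[6] = max(3+23, 8+17, 14+14, 15+8, 23+3, 26+0) = 28
v[7] = max(3+28, 8+23, 14+17, …, 26+3, 15+0) = 31
v[8] = max(3+31, 8+28, 14+23, …, 15+3, 35+0) = 37
v[9] = max(3+37, 8+31, 14+28, …, 35+3, 37+0) = 42
v[10] = max(3+42, 8+37, 14+31, …, 37+3, 25+0) = 46
One optimal cutting: 5 + 5 → 23 + 23 = 46.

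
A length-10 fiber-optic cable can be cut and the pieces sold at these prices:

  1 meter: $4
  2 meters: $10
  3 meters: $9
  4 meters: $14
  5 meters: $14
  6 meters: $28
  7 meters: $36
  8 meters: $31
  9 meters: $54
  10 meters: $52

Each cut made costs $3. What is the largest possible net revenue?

Consider every possible first cut. v[k] is the best of p[i]+v[k−i] over all sellable i≤k, charging 3 whenever i<k.
v[1] = 4
v[2] = 10
v[3] = 11  (first piece 1, then v[2]=10)
v[4] = 17  (first piece 2, then v[2]=10)
v[5] = 18  (first piece 1, then v[4]=17)
v[6] = 28
v[7] = 36
v[8] = 37  (first piece 1, then v[7]=36)
v[9] = 54
v[10] = 55  (first piece 1, then v[9]=54)
One optimal plan: pieces 9 + 1 (1 cut) → $58 − $3 = $55.

55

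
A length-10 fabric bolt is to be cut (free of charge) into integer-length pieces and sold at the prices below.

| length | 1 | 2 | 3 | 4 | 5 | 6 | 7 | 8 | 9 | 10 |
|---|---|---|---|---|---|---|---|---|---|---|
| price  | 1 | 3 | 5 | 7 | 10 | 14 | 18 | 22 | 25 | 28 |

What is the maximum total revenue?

28

Build best[k] bottom-up: best[k] = max over allowed piece i of (p[i] + best[k−i]).
best[1] = 1
best[2] = max(1+1, 3+0) = 3
best[3] = max(1+3, 3+1, 5+0) = 5
best[4] = max(1+5, 3+3, 5+1, 7+0) = 7
best[5] = max(1+7, 3+5, 5+3, 7+1, 10+0) = 10
best[6] = max(1+10, 3+7, 5+5, 7+3, 10+1, 14+0) = 14
best[7] = max(1+14, 3+10, 5+7, …, 14+1, 18+0) = 18
best[8] = max(1+18, 3+14, 5+10, …, 18+1, 22+0) = 22
best[9] = max(1+22, 3+18, 5+14, …, 22+1, 25+0) = 25
best[10] = max(1+25, 3+22, 5+18, …, 25+1, 28+0) = 28
Best is to sell the whole 10-yard piece uncut for $28.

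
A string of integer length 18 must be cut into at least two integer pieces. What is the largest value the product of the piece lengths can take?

729

Fill m[k] for k=2..18: at each k try every first piece i and multiply by the better of (k−i) uncut or m[k−i].
m[2] = 1·max(1,0) = 1·1 = 1
m[3] = 1·max(2,1) = 1·2 = 2
m[4] = 2·max(2,1) = 2·2 = 4
m[5] = 2·max(3,2) = 2·3 = 6
m[6] = 3·max(3,2) = 3·3 = 9
m[7] = 2·max(5,6) = 2·6 = 12
m[8] = 2·max(6,9) = 2·9 = 18
m[9] = 3·max(6,9) = 3·9 = 27
m[10] = 2·max(8,18) = 2·18 = 36
m[11] = 2·max(9,27) = 2·27 = 54
m[12] = 3·max(9,27) = 3·27 = 81
m[13] = 2·max(11,54) = 2·54 = 108
m[14] = 2·max(12,81) = 2·81 = 162
m[15] = 3·max(12,81) = 3·81 = 243
m[16] = 2·max(14,162) = 2·162 = 324
m[17] = 2·max(15,243) = 2·243 = 486
m[18] = 3·max(15,243) = 3·243 = 729
One optimal split: 3 + 3 + 3 + 3 + 3 + 3; product 3·3·3·3·3·3 = 729.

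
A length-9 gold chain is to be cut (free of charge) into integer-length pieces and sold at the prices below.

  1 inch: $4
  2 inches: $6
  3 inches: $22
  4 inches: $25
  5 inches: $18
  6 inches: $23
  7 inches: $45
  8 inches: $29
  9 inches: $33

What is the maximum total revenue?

Consider every possible first cut. r[k] is the best of p[i]+r[k−i] over all sellable i≤k.
r[1] = 4
r[2] = 8  (first piece 1, then r[1]=4)
r[3] = 22
r[4] = 26  (first piece 1, then r[3]=22)
r[5] = 30  (first piece 1, then r[4]=26)
r[6] = 44  (first piece 3, then r[3]=22)
r[7] = 48  (first piece 1, then r[6]=44)
r[8] = 52  (first piece 1, then r[7]=48)
r[9] = 66  (first piece 3, then r[6]=44)
One optimal cutting: 3 + 3 + 3 → $22 + $22 + $22 = $66.

66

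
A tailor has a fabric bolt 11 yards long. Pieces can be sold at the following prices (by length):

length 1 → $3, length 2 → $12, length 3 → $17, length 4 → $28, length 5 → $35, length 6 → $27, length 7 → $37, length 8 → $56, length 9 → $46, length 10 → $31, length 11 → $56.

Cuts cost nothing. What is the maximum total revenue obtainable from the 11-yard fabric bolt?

Let v[k] be the best obtainable value from length k. For each k, try every first piece i and keep the best of price[i] + v[k−i].
v[1] = 3
v[2] = max(3+3, 12+0) = 12
v[3] = max(3+12, 12+3, 17+0) = 17
v[4] = max(3+17, 12+12, 17+3, 28+0) = 28
v[5] = max(3+28, 12+17, 17+12, 28+3, 35+0) = 35
v[6] = max(3+35, 12+28, 17+17, 28+12, 35+3, 27+0) = 40
v[7] = max(3+40, 12+35, 17+28, …, 27+3, 37+0) = 47
v[8] = max(3+47, 12+40, 17+35, …, 37+3, 56+0) = 56
v[9] = max(3+56, 12+47, 17+40, …, 56+3, 46+0) = 63
v[10] = max(3+63, 12+56, 17+47, …, 46+3, 31+0) = 70
v[11] = max(3+70, 12+63, 17+56, …, 31+3, 56+0) = 75
One optimal cutting: 5 + 4 + 2 → $35 + $28 + $12 = $75.

75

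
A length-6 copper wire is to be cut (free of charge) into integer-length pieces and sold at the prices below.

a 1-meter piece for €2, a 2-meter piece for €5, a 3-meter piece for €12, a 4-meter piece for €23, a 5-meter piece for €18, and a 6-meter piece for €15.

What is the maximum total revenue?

28

Build r[k] bottom-up: r[k] = max over allowed piece i of (p[i] + r[k−i]).
r[1] = 2
r[2] = 5
r[3] = 12
r[4] = 23
r[5] = 25  (first piece 1, then r[4]=23)
r[6] = 28  (first piece 2, then r[4]=23)
One optimal cutting: 4 + 2 → €23 + €5 = €28.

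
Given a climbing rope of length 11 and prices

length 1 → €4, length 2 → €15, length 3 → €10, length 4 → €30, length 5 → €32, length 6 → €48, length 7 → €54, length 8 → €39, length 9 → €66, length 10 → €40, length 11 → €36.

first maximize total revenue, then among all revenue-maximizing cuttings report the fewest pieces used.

Consider every possible first cut. r[k] is the best of p[i]+r[k−i] over all sellable i≤k.
r[1] = 4
r[2] = max(4+4, 15+0) = 15
r[3] = max(4+15, 15+4, 10+0) = 19
r[4] = max(4+19, 15+15, 10+4, 30+0) = 30
r[5] = max(4+30, 15+19, 10+15, 30+4, 32+0) = 34
r[6] = max(4+34, 15+30, 10+19, 30+15, 32+4, 48+0) = 48
r[7] = max(4+48, 15+34, 10+30, …, 48+4, 54+0) = 54
r[8] = max(4+54, 15+48, 10+34, …, 54+4, 39+0) = 63
r[9] = max(4+63, 15+54, 10+48, …, 39+4, 66+0) = 69
r[10] = max(4+69, 15+63, 10+54, …, 66+4, 40+0) = 78
r[11] = max(4+78, 15+69, 10+63, …, 40+4, 36+0) = 84
Maximum revenue is €84.
Now minimize piece count subject to staying optimal: for each k, pieces[k] = 1 + min over i with p[i]+r[k−i]=r[k] of pieces[k−i].
pieces[8] = 2
pieces[9] = 2
pieces[10] = 2
pieces[11] = 2

2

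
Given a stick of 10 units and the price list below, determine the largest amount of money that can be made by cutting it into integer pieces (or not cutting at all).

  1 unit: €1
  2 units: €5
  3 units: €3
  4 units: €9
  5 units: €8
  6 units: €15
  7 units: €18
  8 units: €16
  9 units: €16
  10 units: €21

25

Consider every possible first cut. R[k] is the best of p[i]+R[k−i] over all sellable i≤k.
R[1] = 1
R[2] = max(1+1, 5+0) = 5
R[3] = max(1+5, 5+1, 3+0) = 6
R[4] = max(1+6, 5+5, 3+1, 9+0) = 10
R[5] = max(1+10, 5+6, 3+5, 9+1, 8+0) = 11
R[6] = max(1+11, 5+10, 3+6, 9+5, 8+1, 15+0) = 15
R[7] = max(1+15, 5+11, 3+10, …, 15+1, 18+0) = 18
R[8] = max(1+18, 5+15, 3+11, …, 18+1, 16+0) = 20
R[9] = max(1+20, 5+18, 3+15, …, 16+1, 16+0) = 23
R[10] = max(1+23, 5+20, 3+18, …, 16+1, 21+0) = 25
One optimal cutting: 2 + 2 + 2 + 2 + 2 → €5 + €5 + €5 + €5 + €5 = €25.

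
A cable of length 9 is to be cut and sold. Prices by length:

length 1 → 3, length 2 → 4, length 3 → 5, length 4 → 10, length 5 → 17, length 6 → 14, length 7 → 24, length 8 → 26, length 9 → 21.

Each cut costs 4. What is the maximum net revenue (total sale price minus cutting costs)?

Build r[k] bottom-up: r[k] = max over allowed piece i of (p[i] + r[k−i]) − 4 per cut.
r[1] = 3
r[2] = 4
r[3] = 5
r[4] = 10
r[5] = 17
r[6] = 16  (first piece 1, then r[5]=17)
r[7] = 24
r[8] = 26
r[9] = 25  (first piece 1, then r[8]=26)
One optimal plan: pieces 8 + 1 (1 cut) → 29 − 4 = 25.

25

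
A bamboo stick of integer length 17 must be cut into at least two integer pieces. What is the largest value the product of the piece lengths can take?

486

Define P[k] = max over 1≤i<k of i · max(k−i, P[k−i]); the inner max lets the remainder stay uncut if that's better.
Small cases: P[2]=1, P[3]=2, P[4]=4, P[5]=6, P[6]=9, P[7]=12, P[8]=18, P[9]=27, P[10]=36, P[11]=54, P[12]=81.
P[13] = max(1*81, 2*54, 3*36, …, 11*2, 12*1) = 108
P[14] = max(1*108, 2*81, 3*54, …, 12*2, 13*1) = 162
P[15] = max(1*162, 2*108, 3*81, …, 13*2, 14*1) = 243
P[16] = max(1*243, 2*162, 3*108, …, 14*2, 15*1) = 324
P[17] = max(1*324, 2*243, 3*162, …, 15*2, 16*1) = 486
One optimal split: 3 + 3 + 3 + 3 + 3 + 2; product 3*3*3*3*3*2 = 486.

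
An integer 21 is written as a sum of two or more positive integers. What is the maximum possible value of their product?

2187

Define prod[k] = max over 1≤i<k of i · max(k−i, prod[k−i]); the inner max lets the remainder stay uncut if that's better.
prod[2] = 1·max(1,0) = 1·1 = 1
prod[3] = 1·max(2,1) = 1·2 = 2
prod[4] = 2·max(2,1) = 2·2 = 4
prod[5] = 2·max(3,2) = 2·3 = 6
prod[6] = 3·max(3,2) = 3·3 = 9
prod[7] = 2·max(5,6) = 2·6 = 12
prod[8] = 2·max(6,9) = 2·9 = 18
prod[9] = 3·max(6,9) = 3·9 = 27
prod[10] = 2·max(8,18) = 2·18 = 36
prod[11] = 2·max(9,27) = 2·27 = 54
prod[12] = 3·max(9,27) = 3·27 = 81
prod[13] = 2·max(11,54) = 2·54 = 108
prod[14] = 2·max(12,81) = 2·81 = 162
prod[15] = 3·max(12,81) = 3·81 = 243
prod[16] = 2·max(14,162) = 2·162 = 324
prod[17] = 2·max(15,243) = 2·243 = 486
prod[18] = 3·max(15,243) = 3·243 = 729
prod[19] = 2·max(17,486) = 2·486 = 972
prod[20] = 2·max(18,729) = 2·729 = 1458
prod[21] = 3·max(18,729) = 3·729 = 2187
One optimal split: 3 + 3 + 3 + 3 + 3 + 3 + 3; product 3·3·3·3·3·3·3 = 2187.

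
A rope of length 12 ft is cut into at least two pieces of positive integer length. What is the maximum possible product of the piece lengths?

81

Fill f[k] for k=2..12: at each k try every first piece i and multiply by the better of (k−i) uncut or f[k−i].
f[2] = 1×max(1,0) = 1×1 = 1
f[3] = 1×max(2,1) = 1×2 = 2
f[4] = 2×max(2,1) = 2×2 = 4
f[5] = 2×max(3,2) = 2×3 = 6
f[6] = 3×max(3,2) = 3×3 = 9
f[7] = 2×max(5,6) = 2×6 = 12
f[8] = 2×max(6,9) = 2×9 = 18
f[9] = 3×max(6,9) = 3×9 = 27
f[10] = 2×max(8,18) = 2×18 = 36
f[11] = 2×max(9,27) = 2×27 = 54
f[12] = 3×max(9,27) = 3×27 = 81
One optimal split: 3 + 3 + 3 + 3; product 3×3×3×3 = 81.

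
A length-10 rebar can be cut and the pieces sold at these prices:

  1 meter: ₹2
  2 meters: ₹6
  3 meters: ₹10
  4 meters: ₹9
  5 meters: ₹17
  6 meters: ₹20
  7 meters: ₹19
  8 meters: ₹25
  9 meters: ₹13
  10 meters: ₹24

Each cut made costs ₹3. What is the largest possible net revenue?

31

Build v[k] bottom-up: v[k] = max over allowed piece i of (p[i] + v[k−i]) − 3 per cut.
v[1] = 2
v[2] = max(2+2-3, 6+0) = 6
v[3] = max(2+6-3, 6+2-3, 10+0) = 10
v[4] = max(2+10-3, 6+6-3, 10+2-3, 9+0) = 9
v[5] = max(2+9-3, 6+10-3, 10+6-3, 9+2-3, 17+0) = 17
v[6] = max(2+17-3, 6+9-3, 10+10-3, 9+6-3, 17+2-3, 20+0) = 20
v[7] = max(2+20-3, 6+17-3, 10+9-3, …, 20+2-3, 19+0) = 20
v[8] = max(2+20-3, 6+20-3, 10+17-3, …, 19+2-3, 25+0) = 25
v[9] = max(2+25-3, 6+20-3, 10+20-3, …, 25+2-3, 13+0) = 27
v[10] = max(2+27-3, 6+25-3, 10+20-3, …, 13+2-3, 24+0) = 31
One optimal plan: pieces 5 + 5 (1 cut) → ₹34 − ₹3 = ₹31.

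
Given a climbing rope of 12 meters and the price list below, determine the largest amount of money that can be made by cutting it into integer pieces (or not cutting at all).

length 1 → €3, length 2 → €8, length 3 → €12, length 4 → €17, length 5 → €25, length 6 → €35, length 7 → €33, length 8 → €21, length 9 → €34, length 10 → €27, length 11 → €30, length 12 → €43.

70

Consider every possible first cut. v[k] is the best of p[i]+v[k−i] over all sellable i≤k.
v[1] = 3
v[2] = 8
v[3] = 12
v[4] = 17
v[5] = 25
v[6] = 35
v[7] = 38  (first piece 1, then v[6]=35)
v[8] = 43  (first piece 2, then v[6]=35)
v[9] = 47  (first piece 3, then v[6]=35)
v[10] = 52  (first piece 4, then v[6]=35)
v[11] = 60  (first piece 5, then v[6]=35)
v[12] = 70  (first piece 6, then v[6]=35)
One optimal cutting: 6 + 6 → €35 + €35 = €70.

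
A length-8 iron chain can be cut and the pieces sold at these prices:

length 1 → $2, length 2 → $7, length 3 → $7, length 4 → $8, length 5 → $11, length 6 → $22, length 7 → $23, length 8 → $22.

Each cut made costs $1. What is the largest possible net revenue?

28

Let v[k] be the best obtainable value from length k. For each k, try every first piece i and keep the best of price[i] + v[k−i] minus the 1 cut fee when i<k.
v[1] = 2
v[2] = max(2+2-1, 7+0) = 7
v[3] = max(2+7-1, 7+2-1, 7+0) = 8
v[4] = max(2+8-1, 7+7-1, 7+2-1, 8+0) = 13
v[5] = max(2+13-1, 7+8-1, 7+7-1, 8+2-1, 11+0) = 14
v[6] = max(2+14-1, 7+13-1, 7+8-1, 8+7-1, 11+2-1, 22+0) = 22
v[7] = max(2+22-1, 7+14-1, 7+13-1, …, 22+2-1, 23+0) = 23
v[8] = max(2+23-1, 7+22-1, 7+14-1, …, 23+2-1, 22+0) = 28
One optimal plan: pieces 6 + 2 (1 cut) → $29 − $1 = $28.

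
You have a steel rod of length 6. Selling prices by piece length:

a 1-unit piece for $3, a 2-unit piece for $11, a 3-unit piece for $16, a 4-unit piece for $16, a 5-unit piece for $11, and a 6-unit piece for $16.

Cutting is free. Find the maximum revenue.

33

Consider every possible first cut. r[k] is the best of p[i]+r[k−i] over all sellable i≤k.
r[1] = 3
r[2] = max(3+3, 11+0) = 11
r[3] = max(3+11, 11+3, 16+0) = 16
r[4] = max(3+16, 11+11, 16+3, 16+0) = 22
r[5] = max(3+22, 11+16, 16+11, 16+3, 11+0) = 27
r[6] = max(3+27, 11+22, 16+16, 16+11, 11+3, 16+0) = 33
One optimal cutting: 2 + 2 + 2 → $11 + $11 + $11 = $33.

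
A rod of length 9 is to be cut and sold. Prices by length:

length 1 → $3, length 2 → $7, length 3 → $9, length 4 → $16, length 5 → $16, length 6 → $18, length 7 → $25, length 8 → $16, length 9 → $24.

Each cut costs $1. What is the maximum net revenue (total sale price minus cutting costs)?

33

Consider every possible first cut. v[k] is the best of p[i]+v[k−i] over all sellable i≤k, charging 1 whenever i<k.
v[1] = 3
v[2] = max(3+3-1, 7+0) = 7
v[3] = max(3+7-1, 7+3-1, 9+0) = 9
v[4] = max(3+9-1, 7+7-1, 9+3-1, 16+0) = 16
v[5] = max(3+16-1, 7+9-1, 9+7-1, 16+3-1, 16+0) = 18
v[6] = max(3+18-1, 7+16-1, 9+9-1, 16+7-1, 16+3-1, 18+0) = 22
v[7] = max(3+22-1, 7+18-1, 9+16-1, …, 18+3-1, 25+0) = 25
v[8] = max(3+25-1, 7+22-1, 9+18-1, …, 25+3-1, 16+0) = 31
v[9] = max(3+31-1, 7+25-1, 9+22-1, …, 16+3-1, 24+0) = 33
One optimal plan: pieces 4 + 4 + 1 (2 cuts) → $35 − $2 = $33.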